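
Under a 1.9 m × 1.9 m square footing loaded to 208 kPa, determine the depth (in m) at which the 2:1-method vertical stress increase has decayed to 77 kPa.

z ≈ 1.22 m

2:1 spreading — at depth z the loaded area has grown by z in each plan dimension:
qB²/(B+z)² = Δσ_z ⇒ z = B(√(q/Δσ_z) − 1) = 1.9×(√(208/77) − 1) = 1.223 m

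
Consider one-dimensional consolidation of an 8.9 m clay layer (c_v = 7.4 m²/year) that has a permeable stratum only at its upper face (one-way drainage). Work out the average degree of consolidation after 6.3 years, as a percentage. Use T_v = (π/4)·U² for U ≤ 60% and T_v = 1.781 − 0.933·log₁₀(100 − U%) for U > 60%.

Drainage path length: H_d = H = 8.9 m (single drainage).
T_v = c_v·t/H_d² = 7.4×6.3/8.9² = 0.58856.
T_v = 0.58856 corresponds to the U > 60% branch:
U = 1 − 10^((1.781 − T_v)/0.933)/100 = 0.8103

U ≈ 81 %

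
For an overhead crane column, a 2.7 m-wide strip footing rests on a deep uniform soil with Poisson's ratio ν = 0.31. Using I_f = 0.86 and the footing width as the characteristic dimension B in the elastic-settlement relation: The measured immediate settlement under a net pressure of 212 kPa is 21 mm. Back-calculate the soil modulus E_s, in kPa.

E_s ≈ 21200 kPa

S_e = q·B·(1−ν²)/E_s · I_f  ⇒  E_s = q·B·(1−ν²)·I_f / S_e.
E_s = 212 × 2.7 × 0.9039 × 0.86 / 0.021 = 21190 kPa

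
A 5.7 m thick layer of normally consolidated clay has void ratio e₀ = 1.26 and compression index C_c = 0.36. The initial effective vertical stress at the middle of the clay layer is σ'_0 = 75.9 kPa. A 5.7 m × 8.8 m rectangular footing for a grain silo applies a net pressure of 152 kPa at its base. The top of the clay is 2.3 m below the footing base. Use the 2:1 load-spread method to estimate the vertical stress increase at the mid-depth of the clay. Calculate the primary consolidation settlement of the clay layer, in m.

Mid-depth of clay below the footing base: z = 2.3 + 5.7/2 = 5.15 m.
Stress increase at mid-clay by the 2:1 spreading method:
Δσ = qBL/((B+z)(L+z)) = 152×5.7×8.8/((5.7+5.15)(8.8+5.15)) = 50.373 kPa
Final effective stress: σ'_f = σ'_0 + Δσ = 75.9 + 50.373 = 126.27 kPa.
Normally consolidated clay, so the full stress increment lies on the virgin compression line:
S_c = C_c·H/(1+e₀)·log₁₀(σ'_f/σ'_0) = 0.36×5.7/(1+1.26)×log₁₀(126.27/75.9)
    = 0.90796 × 0.22106 = 0.2007 m

S_c ≈ 0.201 m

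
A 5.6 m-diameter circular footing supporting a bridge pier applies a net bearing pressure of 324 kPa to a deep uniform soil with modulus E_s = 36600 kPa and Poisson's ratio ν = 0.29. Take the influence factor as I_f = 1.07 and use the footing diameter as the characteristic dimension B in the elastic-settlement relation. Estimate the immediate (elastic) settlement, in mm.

S_e ≈ 48.6 mm

Immediate (elastic) settlement: S_e = q·B·(1−ν²)/E_s · I_f.
S_e = 324 × 5.6 × (1 − 0.29²) / 36600 × 1.07
    = 324 × 5.6 × 0.9159 / 36600 × 1.07
    = 0.04858 m = 48.58 mm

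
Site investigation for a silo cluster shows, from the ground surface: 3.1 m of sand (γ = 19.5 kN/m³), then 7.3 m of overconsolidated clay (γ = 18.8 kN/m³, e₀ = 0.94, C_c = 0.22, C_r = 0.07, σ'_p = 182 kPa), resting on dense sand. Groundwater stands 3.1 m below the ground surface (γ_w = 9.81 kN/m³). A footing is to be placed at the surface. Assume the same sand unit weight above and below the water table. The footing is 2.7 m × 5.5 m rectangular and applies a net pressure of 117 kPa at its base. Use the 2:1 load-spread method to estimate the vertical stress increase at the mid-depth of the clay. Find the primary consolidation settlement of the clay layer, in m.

S_c ≈ 0.0171 m

Mid-depth of clay below the ground surface: z = 3.1 + 7.3/2 = 6.75 m.
Total vertical stress at mid-clay: σ_v = 19.5×3.1 + 18.8×3.65 = 129.07 kPa.
Pore pressure: u = 9.81×(6.75 − 3.1) = 35.806 kPa.
Initial effective stress: σ'_0 = σ_v − u = 129.07 − 35.806 = 93.264 kPa.
Stress increase at mid-clay by the 2:1 spreading method:
Δσ = qBL/((B+z)(L+z)) = 117×2.7×5.5/((2.7+6.75)(5.5+6.75)) = 15.009 kPa
Final effective stress: σ'_f = 93.264 + 15.009 = 108.27 kPa.
σ'_f = 108.27 ≤ σ'_p = 182 kPa, so the clay remains overconsolidated and only the recompression index applies:
S_c = C_r·H/(1+e₀)·log₁₀(σ'_f/σ'_0) = 0.07×7.3/1.94×log₁₀(108.27/93.264)
    = 0.2634 × 0.064794 = 0.01707 m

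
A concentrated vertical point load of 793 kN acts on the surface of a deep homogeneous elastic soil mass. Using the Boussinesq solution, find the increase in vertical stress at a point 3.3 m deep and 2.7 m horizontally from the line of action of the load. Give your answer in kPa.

Boussinesq vertical stress below a point load on an elastic half-space:
Δσ_z = 3P/(2πz²) · [1 + (r/z)²]^(−5/2)
r/z = 2.7/3.3 = 0.81818; [1+(r/z)²]^(−5/2) = 0.27771.
Δσ_z = 3×793/(2π×3.3²) × 0.27771 = 34.769 × 0.27771 = 9.656 kPa

Δσ_z ≈ 9.66 kPa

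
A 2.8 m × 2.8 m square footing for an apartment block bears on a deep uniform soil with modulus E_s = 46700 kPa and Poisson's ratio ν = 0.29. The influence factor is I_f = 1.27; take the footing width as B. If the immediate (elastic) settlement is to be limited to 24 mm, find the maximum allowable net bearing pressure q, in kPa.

q ≈ 344 kPa

S_e = q·B·(1−ν²)/E_s · I_f  ⇒  q = S_e·E_s / (B·(1−ν²)·I_f).
q = 0.024 × 46700 / (2.8 × 0.9159 × 1.27) = 344.1 kPa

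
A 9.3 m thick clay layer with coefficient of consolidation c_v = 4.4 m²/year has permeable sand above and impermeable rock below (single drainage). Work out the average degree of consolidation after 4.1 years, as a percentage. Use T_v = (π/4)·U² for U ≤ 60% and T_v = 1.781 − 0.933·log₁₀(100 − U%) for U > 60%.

Drainage path length: H_d = H = 9.3 m (single drainage).
T_v = c_v·t/H_d² = 4.4×4.1/9.3² = 0.20858.
T_v = 0.20858 corresponds to the U ≤ 60% branch:
U = √(4T_v/π) = 0.5153

U ≈ 51.5 %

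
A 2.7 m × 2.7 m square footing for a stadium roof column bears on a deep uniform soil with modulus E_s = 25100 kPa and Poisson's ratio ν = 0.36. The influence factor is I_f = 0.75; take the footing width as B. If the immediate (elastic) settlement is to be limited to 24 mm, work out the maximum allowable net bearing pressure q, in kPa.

S_e = q·B·(1−ν²)/E_s · I_f  ⇒  q = S_e·E_s / (B·(1−ν²)·I_f).
q = 0.024 × 25100 / (2.7 × 0.8704 × 0.75) = 341.8 kPa

q ≈ 342 kPa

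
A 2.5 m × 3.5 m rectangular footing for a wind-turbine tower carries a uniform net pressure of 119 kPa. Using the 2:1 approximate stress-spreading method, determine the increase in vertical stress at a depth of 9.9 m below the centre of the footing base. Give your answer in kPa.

Δσ_z ≈ 6.27 kPa

By the 2:1 method the load spreads at 1 horizontal : 2 vertical, so at depth z the loaded area has grown by z in each plan dimension:
Δσ = qBL/((B+z)(L+z)) = 119×2.5×3.5/((2.5+9.9)(3.5+9.9)) = 6.2666 kPa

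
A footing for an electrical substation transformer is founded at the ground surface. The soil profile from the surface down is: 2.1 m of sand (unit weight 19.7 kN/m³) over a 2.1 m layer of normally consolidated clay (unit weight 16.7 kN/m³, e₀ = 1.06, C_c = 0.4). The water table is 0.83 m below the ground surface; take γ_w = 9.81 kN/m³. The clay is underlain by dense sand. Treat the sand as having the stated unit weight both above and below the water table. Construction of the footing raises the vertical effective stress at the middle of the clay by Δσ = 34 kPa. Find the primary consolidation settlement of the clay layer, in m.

S_c ≈ 0.117 m

Mid-depth of clay below the ground surface: z = 2.1 + 2.1/2 = 3.15 m.
Total vertical stress at mid-clay: σ_v = 19.7×2.1 + 16.7×1.05 = 58.905 kPa.
Pore pressure: u = 9.81×(3.15 − 0.83) = 22.759 kPa.
Initial effective stress: σ'_0 = σ_v − u = 58.905 − 22.759 = 36.146 kPa.
Final effective stress: σ'_f = σ'_0 + Δσ = 36.146 + 34 = 70.146 kPa.
Normally consolidated clay, so the full stress increment lies on the virgin compression line:
S_c = C_c·H/(1+e₀)·log₁₀(σ'_f/σ'_0) = 0.4×2.1/(1+1.06)×log₁₀(70.146/36.146)
    = 0.40777 × 0.28794 = 0.1174 m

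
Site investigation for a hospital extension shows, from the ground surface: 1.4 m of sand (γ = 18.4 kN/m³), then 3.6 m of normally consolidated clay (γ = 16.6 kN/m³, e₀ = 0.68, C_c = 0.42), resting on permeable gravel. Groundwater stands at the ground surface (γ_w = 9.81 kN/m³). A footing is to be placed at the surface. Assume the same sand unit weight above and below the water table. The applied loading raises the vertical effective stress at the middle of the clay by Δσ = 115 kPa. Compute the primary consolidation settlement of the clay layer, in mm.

S_c ≈ 683 mm

Mid-depth of clay below the ground surface: z = 1.4 + 3.6/2 = 3.2 m.
Total vertical stress at mid-clay: σ_v = 18.4×1.4 + 16.6×1.8 = 55.64 kPa.
Pore pressure: u = 9.81×(3.2 − 0) = 31.392 kPa.
Initial effective stress: σ'_0 = σ_v − u = 55.64 − 31.392 = 24.248 kPa.
Final effective stress: σ'_f = σ'_0 + Δσ = 24.248 + 115 = 139.25 kPa.
Normally consolidated clay, so the full stress increment lies on the virgin compression line:
S_c = C_c·H/(1+e₀)·log₁₀(σ'_f/σ'_0) = 0.42×3.6/(1+0.68)×log₁₀(139.25/24.248)
    = 0.9 × 0.75912 = 0.6832 m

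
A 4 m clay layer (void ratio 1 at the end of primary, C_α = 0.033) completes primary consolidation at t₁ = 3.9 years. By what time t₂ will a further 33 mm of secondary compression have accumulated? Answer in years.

S_s = C_α·H/(1+e_p)·log₁₀(t₂/t₁) ⇒ log₁₀(t₂/t₁) = S_s·(1+e_p)/(C_α·H).
log₁₀(t₂/t₁) = 0.033 × (1+1) / (0.033×4) = 0.5
t₂ = t₁ × 10^0.5 = 3.9 × 3.162 = 12.33 years

t₂ ≈ 12.3 years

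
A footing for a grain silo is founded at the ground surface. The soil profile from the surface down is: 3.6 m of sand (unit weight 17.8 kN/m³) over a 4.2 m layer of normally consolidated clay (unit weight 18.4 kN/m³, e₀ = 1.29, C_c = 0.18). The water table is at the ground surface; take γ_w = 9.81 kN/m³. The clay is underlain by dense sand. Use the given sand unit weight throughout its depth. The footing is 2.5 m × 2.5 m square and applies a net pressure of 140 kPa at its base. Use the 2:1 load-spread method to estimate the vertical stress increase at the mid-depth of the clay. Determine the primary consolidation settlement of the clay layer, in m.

S_c ≈ 0.0352 m

Mid-depth of clay below the ground surface: z = 3.6 + 4.2/2 = 5.7 m.
Total vertical stress at mid-clay: σ_v = 17.8×3.6 + 18.4×2.1 = 102.72 kPa.
Pore pressure: u = 9.81×(5.7 − 0) = 55.917 kPa.
Initial effective stress: σ'_0 = σ_v − u = 102.72 − 55.917 = 46.803 kPa.
Stress increase at mid-clay by the 2:1 spreading method:
Δσ = qBL/((B+z)(L+z)) = 140×2.5×2.5/((2.5+5.7)(2.5+5.7)) = 13.013 kPa
Final effective stress: σ'_f = σ'_0 + Δσ = 46.803 + 13.013 = 59.816 kPa.
Normally consolidated clay, so the full stress increment lies on the virgin compression line:
S_c = C_c·H/(1+e₀)·log₁₀(σ'_f/σ'_0) = 0.18×4.2/(1+1.29)×log₁₀(59.816/46.803)
    = 0.33013 × 0.10654 = 0.03517 m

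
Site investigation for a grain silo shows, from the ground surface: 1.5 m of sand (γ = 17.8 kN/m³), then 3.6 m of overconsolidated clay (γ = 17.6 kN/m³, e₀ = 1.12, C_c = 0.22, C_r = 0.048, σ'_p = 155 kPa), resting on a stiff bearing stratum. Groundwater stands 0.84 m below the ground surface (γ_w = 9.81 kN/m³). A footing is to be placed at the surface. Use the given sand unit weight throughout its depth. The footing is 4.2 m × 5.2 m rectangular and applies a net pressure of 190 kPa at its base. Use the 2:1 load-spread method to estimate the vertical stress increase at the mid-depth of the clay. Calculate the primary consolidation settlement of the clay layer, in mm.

Mid-depth of clay below the ground surface: z = 1.5 + 3.6/2 = 3.3 m.
Total vertical stress at mid-clay: σ_v = 17.8×1.5 + 17.6×1.8 = 58.38 kPa.
Pore pressure: u = 9.81×(3.3 − 0.84) = 24.133 kPa.
Initial effective stress: σ'_0 = σ_v − u = 58.38 − 24.133 = 34.247 kPa.
Stress increase at mid-clay by the 2:1 spreading method:
Δσ = qBL/((B+z)(L+z)) = 190×4.2×5.2/((4.2+3.3)(5.2+3.3)) = 65.092 kPa
Final effective stress: σ'_f = 34.247 + 65.092 = 99.339 kPa.
σ'_f = 99.339 ≤ σ'_p = 155 kPa, so the clay remains overconsolidated and only the recompression index applies:
S_c = C_r·H/(1+e₀)·log₁₀(σ'_f/σ'_0) = 0.048×3.6/2.12×log₁₀(99.339/34.247)
    = 0.081509 × 0.4625 = 0.0377 m

S_c ≈ 37.7 mm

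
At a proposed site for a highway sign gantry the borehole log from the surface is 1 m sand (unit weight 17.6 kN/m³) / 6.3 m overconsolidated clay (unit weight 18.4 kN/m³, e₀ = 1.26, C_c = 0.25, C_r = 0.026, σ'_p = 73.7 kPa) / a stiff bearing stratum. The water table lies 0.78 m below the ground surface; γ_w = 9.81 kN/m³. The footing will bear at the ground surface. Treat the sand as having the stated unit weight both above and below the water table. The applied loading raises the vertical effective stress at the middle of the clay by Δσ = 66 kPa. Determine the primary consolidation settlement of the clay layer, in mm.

Mid-depth of clay below the ground surface: z = 1 + 6.3/2 = 4.15 m.
Total vertical stress at mid-clay: σ_v = 17.6×1 + 18.4×3.15 = 75.56 kPa.
Pore pressure: u = 9.81×(4.15 − 0.78) = 33.06 kPa.
Initial effective stress: σ'_0 = σ_v − u = 75.56 − 33.06 = 42.5 kPa.
Final effective stress: σ'_f = 42.5 + 66 = 108.5 kPa.
σ'_f = 108.5 > σ'_p = 73.7 kPa, so the stress path crosses the preconsolidation pressure — recompression up to σ'_p, then virgin compression beyond:
S_c = H/(1+e₀)·[C_r·log₁₀(σ'_p/σ'_0) + C_c·log₁₀(σ'_f/σ'_p)]
    = 6.3/2.26 × [0.026×log₁₀(73.7/42.5) + 0.25×log₁₀(108.5/73.7)]
    = 2.7876 × [0.006216 + 0.041991] = 0.1344 m

S_c ≈ 134 mm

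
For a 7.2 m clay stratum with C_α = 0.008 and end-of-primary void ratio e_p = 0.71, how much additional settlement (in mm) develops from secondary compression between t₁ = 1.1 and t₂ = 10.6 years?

Secondary compression: S_s = C_α·H/(1+e_p)·log₁₀(t₂/t₁)
S_s = 0.008×7.2/(1+0.71)×log₁₀(10.6/1.1)
    = 0.03368 × 0.9839 = 0.03314 m

S_s ≈ 33.1 mm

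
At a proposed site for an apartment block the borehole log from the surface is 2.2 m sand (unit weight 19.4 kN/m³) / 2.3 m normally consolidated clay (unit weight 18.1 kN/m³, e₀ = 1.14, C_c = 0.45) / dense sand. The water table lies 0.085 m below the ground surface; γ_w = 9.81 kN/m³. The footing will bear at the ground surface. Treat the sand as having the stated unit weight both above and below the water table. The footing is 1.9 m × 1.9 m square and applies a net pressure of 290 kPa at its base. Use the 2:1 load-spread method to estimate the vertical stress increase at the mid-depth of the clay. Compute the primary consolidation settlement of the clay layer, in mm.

S_c ≈ 166 mm

Mid-depth of clay below the ground surface: z = 2.2 + 2.3/2 = 3.35 m.
Total vertical stress at mid-clay: σ_v = 19.4×2.2 + 18.1×1.15 = 63.495 kPa.
Pore pressure: u = 9.81×(3.35 − 0.085) = 32.03 kPa.
Initial effective stress: σ'_0 = σ_v − u = 63.495 − 32.03 = 31.465 kPa.
Stress increase at mid-clay by the 2:1 spreading method:
Δσ = qBL/((B+z)(L+z)) = 290×1.9×1.9/((1.9+3.35)(1.9+3.35)) = 37.983 kPa
Final effective stress: σ'_f = σ'_0 + Δσ = 31.465 + 37.983 = 69.448 kPa.
Normally consolidated clay, so the full stress increment lies on the virgin compression line:
S_c = C_c·H/(1+e₀)·log₁₀(σ'_f/σ'_0) = 0.45×2.3/(1+1.14)×log₁₀(69.448/31.465)
    = 0.48364 × 0.34383 = 0.1663 m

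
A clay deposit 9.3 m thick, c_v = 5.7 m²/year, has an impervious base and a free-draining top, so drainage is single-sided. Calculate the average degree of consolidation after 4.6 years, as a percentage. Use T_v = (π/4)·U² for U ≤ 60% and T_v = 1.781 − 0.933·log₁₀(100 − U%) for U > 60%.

U ≈ 61.6 %

Drainage path length: H_d = H = 9.3 m (single drainage).
T_v = c_v·t/H_d² = 5.7×4.6/9.3² = 0.30316.
T_v = 0.30316 corresponds to the U > 60% branch:
U = 1 − 10^((1.781 − T_v)/0.933)/100 = 0.6163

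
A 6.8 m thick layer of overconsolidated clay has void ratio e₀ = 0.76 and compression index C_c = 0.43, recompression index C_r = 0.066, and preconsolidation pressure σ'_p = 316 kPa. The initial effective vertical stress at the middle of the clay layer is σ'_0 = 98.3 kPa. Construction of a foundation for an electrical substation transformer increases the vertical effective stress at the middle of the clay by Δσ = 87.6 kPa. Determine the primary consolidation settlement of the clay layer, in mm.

Final effective stress: σ'_f = 98.3 + 87.6 = 185.9 kPa.
σ'_f = 185.9 ≤ σ'_p = 316 kPa, so the clay remains overconsolidated and only the recompression index applies:
S_c = C_r·H/(1+e₀)·log₁₀(σ'_f/σ'_0) = 0.066×6.8/1.76×log₁₀(185.9/98.3)
    = 0.255 × 0.27673 = 0.07057 m

S_c ≈ 70.6 mm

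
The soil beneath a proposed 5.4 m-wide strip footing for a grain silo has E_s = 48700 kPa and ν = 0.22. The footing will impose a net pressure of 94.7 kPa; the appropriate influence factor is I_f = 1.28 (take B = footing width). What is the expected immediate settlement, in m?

S_e ≈ 0.0128 m

Immediate (elastic) settlement: S_e = q·B·(1−ν²)/E_s · I_f.
S_e = 94.7 × 5.4 × (1 − 0.22²) / 48700 × 1.28
    = 94.7 × 5.4 × 0.9516 / 48700 × 1.28
    = 0.01279 m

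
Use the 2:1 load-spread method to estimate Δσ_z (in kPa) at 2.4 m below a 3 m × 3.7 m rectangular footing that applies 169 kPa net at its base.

Δσ_z ≈ 56.9 kPa

By the 2:1 method the load spreads at 1 horizontal : 2 vertical, so at depth z the loaded area has grown by z in each plan dimension:
Δσ = qBL/((B+z)(L+z)) = 169×3×3.7/((3+2.4)(3.7+2.4)) = 56.949 kPa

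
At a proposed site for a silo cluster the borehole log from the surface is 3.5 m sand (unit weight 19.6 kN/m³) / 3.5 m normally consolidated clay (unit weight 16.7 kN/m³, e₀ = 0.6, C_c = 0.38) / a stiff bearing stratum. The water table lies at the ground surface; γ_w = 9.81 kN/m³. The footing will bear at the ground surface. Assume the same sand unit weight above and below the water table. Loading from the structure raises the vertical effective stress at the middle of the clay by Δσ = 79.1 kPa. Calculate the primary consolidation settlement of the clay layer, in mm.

Mid-depth of clay below the ground surface: z = 3.5 + 3.5/2 = 5.25 m.
Total vertical stress at mid-clay: σ_v = 19.6×3.5 + 16.7×1.75 = 97.825 kPa.
Pore pressure: u = 9.81×(5.25 − 0) = 51.503 kPa.
Initial effective stress: σ'_0 = σ_v − u = 97.825 − 51.503 = 46.322 kPa.
Final effective stress: σ'_f = σ'_0 + Δσ = 46.322 + 79.1 = 125.42 kPa.
Normally consolidated clay, so the full stress increment lies on the virgin compression line:
S_c = C_c·H/(1+e₀)·log₁₀(σ'_f/σ'_0) = 0.38×3.5/(1+0.6)×log₁₀(125.42/46.322)
    = 0.83125 × 0.43258 = 0.3596 m

S_c ≈ 360 mm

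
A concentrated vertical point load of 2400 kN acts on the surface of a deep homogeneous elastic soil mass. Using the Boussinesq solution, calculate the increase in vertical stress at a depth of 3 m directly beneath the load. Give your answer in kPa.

Δσ_z ≈ 127 kPa

Boussinesq vertical stress below a point load on an elastic half-space:
Δσ_z = 3P/(2πz²) · [1 + (r/z)²]^(−5/2)
r/z = 0/3 = 0; [1+(r/z)²]^(−5/2) = 1.
Δσ_z = 3×2400/(2π×3²) × 1 = 127.32 × 1 = 127.3 kPa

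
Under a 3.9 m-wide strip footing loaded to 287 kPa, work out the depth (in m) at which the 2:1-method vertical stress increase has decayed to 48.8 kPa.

z ≈ 19 m

2:1 spreading — at depth z the loaded area has grown by z in each plan dimension:
qB/(B+z) = Δσ_z ⇒ z = qB/Δσ_z − B = 287×3.9/48.8 − 3.9 = 19.04 m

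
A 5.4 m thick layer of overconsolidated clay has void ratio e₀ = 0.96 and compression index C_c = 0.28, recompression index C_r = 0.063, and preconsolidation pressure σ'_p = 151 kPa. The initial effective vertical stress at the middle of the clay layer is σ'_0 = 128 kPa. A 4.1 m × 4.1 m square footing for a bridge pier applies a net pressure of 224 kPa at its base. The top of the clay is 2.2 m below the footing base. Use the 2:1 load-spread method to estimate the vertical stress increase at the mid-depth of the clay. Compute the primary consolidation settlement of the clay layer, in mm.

Mid-depth of clay below the footing base: z = 2.2 + 5.4/2 = 4.9 m.
Stress increase at mid-clay by the 2:1 spreading method:
Δσ = qBL/((B+z)(L+z)) = 224×4.1×4.1/((4.1+4.9)(4.1+4.9)) = 46.487 kPa
Final effective stress: σ'_f = 128 + 46.487 = 174.49 kPa.
σ'_f = 174.49 > σ'_p = 151 kPa, so the stress path crosses the preconsolidation pressure — recompression up to σ'_p, then virgin compression beyond:
S_c = H/(1+e₀)·[C_r·log₁₀(σ'_p/σ'_0) + C_c·log₁₀(σ'_f/σ'_p)]
    = 5.4/1.96 × [0.063×log₁₀(151/128) + 0.28×log₁₀(174.49/151)]
    = 2.7551 × [0.0045213 + 0.017582] = 0.0609 m

S_c ≈ 60.9 mm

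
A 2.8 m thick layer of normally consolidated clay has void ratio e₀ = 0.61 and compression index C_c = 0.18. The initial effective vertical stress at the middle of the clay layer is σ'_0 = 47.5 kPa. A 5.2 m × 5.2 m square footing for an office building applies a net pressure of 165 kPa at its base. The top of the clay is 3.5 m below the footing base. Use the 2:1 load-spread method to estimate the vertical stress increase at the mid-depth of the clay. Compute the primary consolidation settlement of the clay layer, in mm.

Mid-depth of clay below the footing base: z = 3.5 + 2.8/2 = 4.9 m.
Stress increase at mid-clay by the 2:1 spreading method:
Δσ = qBL/((B+z)(L+z)) = 165×5.2×5.2/((5.2+4.9)(5.2+4.9)) = 43.737 kPa
Final effective stress: σ'_f = σ'_0 + Δσ = 47.5 + 43.737 = 91.237 kPa.
Normally consolidated clay, so the full stress increment lies on the virgin compression line:
S_c = C_c·H/(1+e₀)·log₁₀(σ'_f/σ'_0) = 0.18×2.8/(1+0.61)×log₁₀(91.237/47.5)
    = 0.31304 × 0.28348 = 0.08874 m

S_c ≈ 88.7 mm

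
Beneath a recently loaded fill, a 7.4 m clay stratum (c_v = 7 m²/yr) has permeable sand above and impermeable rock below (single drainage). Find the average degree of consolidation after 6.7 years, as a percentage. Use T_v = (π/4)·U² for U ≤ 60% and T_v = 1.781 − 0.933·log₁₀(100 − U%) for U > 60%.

Drainage path length: H_d = H = 7.4 m (single drainage).
T_v = c_v·t/H_d² = 7×6.7/7.4² = 0.85646.
T_v = 0.85646 corresponds to the U > 60% branch:
U = 1 − 10^((1.781 − T_v)/0.933)/100 = 0.9021

U ≈ 90.2 %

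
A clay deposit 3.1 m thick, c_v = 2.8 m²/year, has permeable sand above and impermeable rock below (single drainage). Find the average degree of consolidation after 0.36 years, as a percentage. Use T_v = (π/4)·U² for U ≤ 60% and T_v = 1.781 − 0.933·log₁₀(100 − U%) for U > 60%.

U ≈ 36.5 %

Drainage path length: H_d = H = 3.1 m (single drainage).
T_v = c_v·t/H_d² = 2.8×0.36/3.1² = 0.10489.
T_v = 0.10489 corresponds to the U ≤ 60% branch:
U = √(4T_v/π) = 0.3654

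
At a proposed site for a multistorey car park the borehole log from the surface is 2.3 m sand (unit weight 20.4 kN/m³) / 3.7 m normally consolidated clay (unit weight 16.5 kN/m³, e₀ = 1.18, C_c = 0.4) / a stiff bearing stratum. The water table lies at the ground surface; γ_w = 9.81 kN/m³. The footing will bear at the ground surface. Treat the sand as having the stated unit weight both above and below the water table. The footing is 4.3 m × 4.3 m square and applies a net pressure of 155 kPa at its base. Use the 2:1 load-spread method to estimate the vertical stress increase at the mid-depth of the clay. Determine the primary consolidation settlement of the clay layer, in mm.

Mid-depth of clay below the ground surface: z = 2.3 + 3.7/2 = 4.15 m.
Total vertical stress at mid-clay: σ_v = 20.4×2.3 + 16.5×1.85 = 77.445 kPa.
Pore pressure: u = 9.81×(4.15 − 0) = 40.712 kPa.
Initial effective stress: σ'_0 = σ_v − u = 77.445 − 40.712 = 36.733 kPa.
Stress increase at mid-clay by the 2:1 spreading method:
Δσ = qBL/((B+z)(L+z)) = 155×4.3×4.3/((4.3+4.15)(4.3+4.15)) = 40.138 kPa
Final effective stress: σ'_f = σ'_0 + Δσ = 36.733 + 40.138 = 76.871 kPa.
Normally consolidated clay, so the full stress increment lies on the virgin compression line:
S_c = C_c·H/(1+e₀)·log₁₀(σ'_f/σ'_0) = 0.4×3.7/(1+1.18)×log₁₀(76.871/36.733)
    = 0.6789 × 0.32071 = 0.2177 m

S_c ≈ 218 mm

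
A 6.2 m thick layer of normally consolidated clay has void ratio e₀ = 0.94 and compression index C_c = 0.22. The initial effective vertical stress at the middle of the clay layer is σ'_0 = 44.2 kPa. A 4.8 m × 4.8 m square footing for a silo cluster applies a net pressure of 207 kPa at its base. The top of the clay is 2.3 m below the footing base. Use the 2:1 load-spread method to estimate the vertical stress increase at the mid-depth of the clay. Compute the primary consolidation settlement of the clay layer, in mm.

S_c ≈ 217 mm

Mid-depth of clay below the footing base: z = 2.3 + 6.2/2 = 5.4 m.
Stress increase at mid-clay by the 2:1 spreading method:
Δσ = qBL/((B+z)(L+z)) = 207×4.8×4.8/((4.8+5.4)(4.8+5.4)) = 45.841 kPa
Final effective stress: σ'_f = σ'_0 + Δσ = 44.2 + 45.841 = 90.041 kPa.
Normally consolidated clay, so the full stress increment lies on the virgin compression line:
S_c = C_c·H/(1+e₀)·log₁₀(σ'_f/σ'_0) = 0.22×6.2/(1+0.94)×log₁₀(90.041/44.2)
    = 0.70309 × 0.30902 = 0.2173 m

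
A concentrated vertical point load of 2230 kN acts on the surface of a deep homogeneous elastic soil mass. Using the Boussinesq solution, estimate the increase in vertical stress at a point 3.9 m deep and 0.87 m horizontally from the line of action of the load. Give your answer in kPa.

Boussinesq vertical stress below a point load on an elastic half-space:
Δσ_z = 3P/(2πz²) · [1 + (r/z)²]^(−5/2)
r/z = 0.87/3.9 = 0.22308; [1+(r/z)²]^(−5/2) = 0.88567.
Δσ_z = 3×2230/(2π×3.9²) × 0.88567 = 70.003 × 0.88567 = 62 kPa

Δσ_z ≈ 62 kPa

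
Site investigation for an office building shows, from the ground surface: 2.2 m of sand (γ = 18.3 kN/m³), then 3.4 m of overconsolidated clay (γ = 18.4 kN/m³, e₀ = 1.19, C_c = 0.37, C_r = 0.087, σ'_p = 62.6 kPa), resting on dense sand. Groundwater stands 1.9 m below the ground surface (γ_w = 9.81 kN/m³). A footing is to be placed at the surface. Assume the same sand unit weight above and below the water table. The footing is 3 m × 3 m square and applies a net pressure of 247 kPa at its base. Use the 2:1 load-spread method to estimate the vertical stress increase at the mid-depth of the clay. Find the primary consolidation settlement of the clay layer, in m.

S_c ≈ 0.124 m

Mid-depth of clay below the ground surface: z = 2.2 + 3.4/2 = 3.9 m.
Total vertical stress at mid-clay: σ_v = 18.3×2.2 + 18.4×1.7 = 71.54 kPa.
Pore pressure: u = 9.81×(3.9 − 1.9) = 19.62 kPa.
Initial effective stress: σ'_0 = σ_v − u = 71.54 − 19.62 = 51.92 kPa.
Stress increase at mid-clay by the 2:1 spreading method:
Δσ = qBL/((B+z)(L+z)) = 247×3×3/((3+3.9)(3+3.9)) = 46.692 kPa
Final effective stress: σ'_f = 51.92 + 46.692 = 98.612 kPa.
σ'_f = 98.612 > σ'_p = 62.6 kPa, so the stress path crosses the preconsolidation pressure — recompression up to σ'_p, then virgin compression beyond:
S_c = H/(1+e₀)·[C_r·log₁₀(σ'_p/σ'_0) + C_c·log₁₀(σ'_f/σ'_p)]
    = 3.4/2.19 × [0.087×log₁₀(62.6/51.92) + 0.37×log₁₀(98.612/62.6)]
    = 1.5525 × [0.0070678 + 0.073022] = 0.1243 m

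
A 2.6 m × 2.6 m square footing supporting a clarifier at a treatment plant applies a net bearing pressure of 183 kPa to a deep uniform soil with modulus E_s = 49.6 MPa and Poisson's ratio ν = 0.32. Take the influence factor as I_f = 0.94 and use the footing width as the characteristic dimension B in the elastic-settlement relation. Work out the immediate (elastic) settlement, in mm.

Immediate (elastic) settlement: S_e = q·B·(1−ν²)/E_s · I_f.
E_s = 49.6 MPa = 49600 kPa.
S_e = 183 × 2.6 × (1 − 0.32²) / 49600 × 0.94
    = 183 × 2.6 × 0.8976 / 49600 × 0.94
    = 0.008094 m = 8.094 mm

S_e ≈ 8.09 mm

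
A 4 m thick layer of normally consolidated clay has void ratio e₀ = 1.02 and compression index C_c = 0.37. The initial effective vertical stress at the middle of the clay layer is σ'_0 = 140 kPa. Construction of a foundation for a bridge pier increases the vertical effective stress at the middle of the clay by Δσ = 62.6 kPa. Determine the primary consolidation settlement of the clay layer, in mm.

Final effective stress: σ'_f = σ'_0 + Δσ = 140 + 62.6 = 202.6 kPa.
Normally consolidated clay, so the full stress increment lies on the virgin compression line:
S_c = C_c·H/(1+e₀)·log₁₀(σ'_f/σ'_0) = 0.37×4/(1+1.02)×log₁₀(202.6/140)
    = 0.73267 × 0.16051 = 0.1176 m

S_c ≈ 118 mm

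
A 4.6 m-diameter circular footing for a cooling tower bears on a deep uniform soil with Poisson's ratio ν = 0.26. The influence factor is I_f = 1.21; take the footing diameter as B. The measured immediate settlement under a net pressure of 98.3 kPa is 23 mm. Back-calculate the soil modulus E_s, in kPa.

E_s ≈ 22200 kPa

S_e = q·B·(1−ν²)/E_s · I_f  ⇒  E_s = q·B·(1−ν²)·I_f / S_e.
E_s = 98.3 × 4.6 × 0.9324 × 1.21 / 0.023 = 22180 kPa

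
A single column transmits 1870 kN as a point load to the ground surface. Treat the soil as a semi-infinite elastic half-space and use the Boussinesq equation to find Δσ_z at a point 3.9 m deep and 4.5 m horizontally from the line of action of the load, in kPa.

Δσ_z ≈ 7.07 kPa

Boussinesq vertical stress below a point load on an elastic half-space:
Δσ_z = 3P/(2πz²) · [1 + (r/z)²]^(−5/2)
r/z = 4.5/3.9 = 1.1538; [1+(r/z)²]^(−5/2) = 0.1205.
Δσ_z = 3×1870/(2π×3.9²) × 0.1205 = 58.702 × 0.1205 = 7.074 kPa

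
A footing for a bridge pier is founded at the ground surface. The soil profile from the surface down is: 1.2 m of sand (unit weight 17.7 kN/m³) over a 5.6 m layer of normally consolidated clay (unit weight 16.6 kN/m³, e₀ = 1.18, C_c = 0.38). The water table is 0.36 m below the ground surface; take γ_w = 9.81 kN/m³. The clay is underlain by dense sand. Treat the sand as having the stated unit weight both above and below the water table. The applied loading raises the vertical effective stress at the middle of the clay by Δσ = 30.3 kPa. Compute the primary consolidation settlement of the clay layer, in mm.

Mid-depth of clay below the ground surface: z = 1.2 + 5.6/2 = 4 m.
Total vertical stress at mid-clay: σ_v = 17.7×1.2 + 16.6×2.8 = 67.72 kPa.
Pore pressure: u = 9.81×(4 − 0.36) = 35.708 kPa.
Initial effective stress: σ'_0 = σ_v − u = 67.72 − 35.708 = 32.012 kPa.
Final effective stress: σ'_f = σ'_0 + Δσ = 32.012 + 30.3 = 62.312 kPa.
Normally consolidated clay, so the full stress increment lies on the virgin compression line:
S_c = C_c·H/(1+e₀)·log₁₀(σ'_f/σ'_0) = 0.38×5.6/(1+1.18)×log₁₀(62.312/32.012)
    = 0.97615 × 0.28926 = 0.2824 m

S_c ≈ 282 mm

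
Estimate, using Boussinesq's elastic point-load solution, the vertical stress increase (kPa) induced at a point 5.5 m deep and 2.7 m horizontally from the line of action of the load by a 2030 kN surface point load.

Boussinesq vertical stress below a point load on an elastic half-space:
Δσ_z = 3P/(2πz²) · [1 + (r/z)²]^(−5/2)
r/z = 2.7/5.5 = 0.49091; [1+(r/z)²]^(−5/2) = 0.58288.
Δσ_z = 3×2030/(2π×5.5²) × 0.58288 = 32.041 × 0.58288 = 18.68 kPa

Δσ_z ≈ 18.7 kPa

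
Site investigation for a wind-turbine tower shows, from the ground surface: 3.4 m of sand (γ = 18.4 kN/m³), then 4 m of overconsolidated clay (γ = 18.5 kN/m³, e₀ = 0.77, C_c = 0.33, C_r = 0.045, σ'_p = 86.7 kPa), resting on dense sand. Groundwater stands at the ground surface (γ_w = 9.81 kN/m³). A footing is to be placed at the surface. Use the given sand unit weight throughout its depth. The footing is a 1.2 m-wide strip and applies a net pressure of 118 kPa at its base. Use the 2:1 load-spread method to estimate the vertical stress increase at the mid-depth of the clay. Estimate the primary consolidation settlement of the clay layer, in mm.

S_c ≈ 16.7 mm

Mid-depth of clay below the ground surface: z = 3.4 + 4/2 = 5.4 m.
Total vertical stress at mid-clay: σ_v = 18.4×3.4 + 18.5×2 = 99.56 kPa.
Pore pressure: u = 9.81×(5.4 − 0) = 52.974 kPa.
Initial effective stress: σ'_0 = σ_v − u = 99.56 − 52.974 = 46.586 kPa.
Stress increase at mid-clay by the 2:1 spreading method:
Δσ = qB/(B+z) = 118×1.2/(1.2+5.4) = 21.455 kPa
Final effective stress: σ'_f = 46.586 + 21.455 = 68.041 kPa.
σ'_f = 68.041 ≤ σ'_p = 86.7 kPa, so the clay remains overconsolidated and only the recompression index applies:
S_c = C_r·H/(1+e₀)·log₁₀(σ'_f/σ'_0) = 0.045×4/1.77×log₁₀(68.041/46.586)
    = 0.1017 × 0.16452 = 0.01673 m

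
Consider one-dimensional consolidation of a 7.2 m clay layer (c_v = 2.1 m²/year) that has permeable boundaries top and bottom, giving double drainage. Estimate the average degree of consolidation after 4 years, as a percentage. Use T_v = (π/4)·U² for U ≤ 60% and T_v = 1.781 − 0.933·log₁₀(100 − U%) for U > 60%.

Drainage path length: H_d = H/2 = 3.6 m (double drainage).
T_v = c_v·t/H_d² = 2.1×4/3.6² = 0.64815.
T_v = 0.64815 corresponds to the U > 60% branch:
U = 1 − 10^((1.781 − T_v)/0.933)/100 = 0.8362

U ≈ 83.6 %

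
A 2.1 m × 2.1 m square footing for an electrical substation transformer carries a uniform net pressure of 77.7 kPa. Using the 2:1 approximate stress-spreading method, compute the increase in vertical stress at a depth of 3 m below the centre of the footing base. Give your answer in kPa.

Δσ_z ≈ 13.2 kPa

By the 2:1 method the load spreads at 1 horizontal : 2 vertical, so at depth z the loaded area has grown by z in each plan dimension:
Δσ = qBL/((B+z)(L+z)) = 77.7×2.1×2.1/((2.1+3)(2.1+3)) = 13.174 kPa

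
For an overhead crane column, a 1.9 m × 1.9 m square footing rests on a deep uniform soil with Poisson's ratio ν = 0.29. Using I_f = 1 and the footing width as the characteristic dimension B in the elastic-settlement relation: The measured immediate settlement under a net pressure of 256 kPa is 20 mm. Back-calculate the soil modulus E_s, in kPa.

S_e = q·B·(1−ν²)/E_s · I_f  ⇒  E_s = q·B·(1−ν²)·I_f / S_e.
E_s = 256 × 1.9 × 0.9159 × 1 / 0.02 = 22270 kPa

E_s ≈ 22300 kPa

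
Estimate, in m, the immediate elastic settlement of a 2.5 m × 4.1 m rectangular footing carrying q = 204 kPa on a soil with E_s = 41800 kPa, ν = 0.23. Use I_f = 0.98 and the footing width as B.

S_e ≈ 0.0113 m

Immediate (elastic) settlement: S_e = q·B·(1−ν²)/E_s · I_f.
S_e = 204 × 2.5 × (1 − 0.23²) / 41800 × 0.98
    = 204 × 2.5 × 0.9471 / 41800 × 0.98
    = 0.01132 m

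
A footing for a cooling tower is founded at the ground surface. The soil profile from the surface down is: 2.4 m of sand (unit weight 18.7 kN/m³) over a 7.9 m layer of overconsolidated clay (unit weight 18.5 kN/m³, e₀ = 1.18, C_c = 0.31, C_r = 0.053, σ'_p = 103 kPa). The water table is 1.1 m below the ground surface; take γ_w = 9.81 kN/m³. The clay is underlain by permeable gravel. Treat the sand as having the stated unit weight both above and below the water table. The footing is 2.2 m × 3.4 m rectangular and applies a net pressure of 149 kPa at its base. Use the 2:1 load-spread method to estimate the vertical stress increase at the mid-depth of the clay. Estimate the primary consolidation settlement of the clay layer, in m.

S_c ≈ 0.0153 m

Mid-depth of clay below the ground surface: z = 2.4 + 7.9/2 = 6.35 m.
Total vertical stress at mid-clay: σ_v = 18.7×2.4 + 18.5×3.95 = 117.95 kPa.
Pore pressure: u = 9.81×(6.35 − 1.1) = 51.503 kPa.
Initial effective stress: σ'_0 = σ_v − u = 117.95 − 51.503 = 66.447 kPa.
Stress increase at mid-clay by the 2:1 spreading method:
Δσ = qBL/((B+z)(L+z)) = 149×2.2×3.4/((2.2+6.35)(3.4+6.35)) = 13.37 kPa
Final effective stress: σ'_f = 66.447 + 13.37 = 79.817 kPa.
σ'_f = 79.817 ≤ σ'_p = 103 kPa, so the clay remains overconsolidated and only the recompression index applies:
S_c = C_r·H/(1+e₀)·log₁₀(σ'_f/σ'_0) = 0.053×7.9/2.18×log₁₀(79.817/66.447)
    = 0.19207 × 0.07962 = 0.01529 m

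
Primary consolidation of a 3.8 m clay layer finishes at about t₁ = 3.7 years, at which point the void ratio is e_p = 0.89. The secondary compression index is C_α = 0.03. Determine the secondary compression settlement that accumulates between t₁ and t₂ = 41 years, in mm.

S_s ≈ 63 mm

Secondary compression: S_s = C_α·H/(1+e_p)·log₁₀(t₂/t₁)
S_s = 0.03×3.8/(1+0.89)×log₁₀(41/3.7)
    = 0.06032 × 1.045 = 0.06301 m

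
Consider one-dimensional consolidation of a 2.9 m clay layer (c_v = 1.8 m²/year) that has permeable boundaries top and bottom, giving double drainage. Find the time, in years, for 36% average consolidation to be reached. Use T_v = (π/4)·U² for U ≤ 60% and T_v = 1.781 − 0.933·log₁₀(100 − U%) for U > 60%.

Drainage path length: H_d = H/2 = 1.45 m (double drainage).
U ≤ 60%: T_v = (π/4)·U² = (π/4)×0.36² = 0.10179.
t = T_v·H_d²/c_v = 0.10179×1.45²/1.8 = 0.1189 years.

t ≈ 0.119 years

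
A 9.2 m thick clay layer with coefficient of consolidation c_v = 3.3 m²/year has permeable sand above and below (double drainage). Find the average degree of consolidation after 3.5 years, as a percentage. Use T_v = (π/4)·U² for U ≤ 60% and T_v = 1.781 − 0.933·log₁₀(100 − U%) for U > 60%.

Drainage path length: H_d = H/2 = 4.6 m (double drainage).
T_v = c_v·t/H_d² = 3.3×3.5/4.6² = 0.54584.
T_v = 0.54584 corresponds to the U > 60% branch:
U = 1 − 10^((1.781 − T_v)/0.933)/100 = 0.7892

U ≈ 78.9 %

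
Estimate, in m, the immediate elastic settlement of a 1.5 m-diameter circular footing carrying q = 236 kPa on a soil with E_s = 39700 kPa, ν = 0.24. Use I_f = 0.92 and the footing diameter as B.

S_e ≈ 0.00773 m

Immediate (elastic) settlement: S_e = q·B·(1−ν²)/E_s · I_f.
S_e = 236 × 1.5 × (1 − 0.24²) / 39700 × 0.92
    = 236 × 1.5 × 0.9424 / 39700 × 0.92
    = 0.007731 m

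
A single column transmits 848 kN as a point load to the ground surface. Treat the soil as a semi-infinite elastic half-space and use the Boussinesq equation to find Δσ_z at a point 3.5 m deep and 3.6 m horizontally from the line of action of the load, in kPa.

Boussinesq vertical stress below a point load on an elastic half-space:
Δσ_z = 3P/(2πz²) · [1 + (r/z)²]^(−5/2)
r/z = 3.6/3.5 = 1.0286; [1+(r/z)²]^(−5/2) = 0.16459.
Δσ_z = 3×848/(2π×3.5²) × 0.16459 = 33.052 × 0.16459 = 5.44 kPa

Δσ_z ≈ 5.44 kPa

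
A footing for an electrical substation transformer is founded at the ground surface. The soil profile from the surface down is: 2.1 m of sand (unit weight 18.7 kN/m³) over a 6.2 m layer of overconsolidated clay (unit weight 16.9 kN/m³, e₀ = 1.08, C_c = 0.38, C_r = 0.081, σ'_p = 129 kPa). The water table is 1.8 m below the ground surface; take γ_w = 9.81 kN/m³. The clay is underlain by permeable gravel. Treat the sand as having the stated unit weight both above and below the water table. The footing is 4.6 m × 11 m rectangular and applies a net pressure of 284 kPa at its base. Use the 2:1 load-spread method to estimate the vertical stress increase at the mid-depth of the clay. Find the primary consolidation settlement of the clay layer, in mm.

S_c ≈ 154 mm

Mid-depth of clay below the ground surface: z = 2.1 + 6.2/2 = 5.2 m.
Total vertical stress at mid-clay: σ_v = 18.7×2.1 + 16.9×3.1 = 91.66 kPa.
Pore pressure: u = 9.81×(5.2 − 1.8) = 33.354 kPa.
Initial effective stress: σ'_0 = σ_v − u = 91.66 − 33.354 = 58.306 kPa.
Stress increase at mid-clay by the 2:1 spreading method:
Δσ = qBL/((B+z)(L+z)) = 284×4.6×11/((4.6+5.2)(11+5.2)) = 90.517 kPa
Final effective stress: σ'_f = 58.306 + 90.517 = 148.82 kPa.
σ'_f = 148.82 > σ'_p = 129 kPa, so the stress path crosses the preconsolidation pressure — recompression up to σ'_p, then virgin compression beyond:
S_c = H/(1+e₀)·[C_r·log₁₀(σ'_p/σ'_0) + C_c·log₁₀(σ'_f/σ'_p)]
    = 6.2/2.08 × [0.081×log₁₀(129/58.306) + 0.38×log₁₀(148.82/129)]
    = 2.9808 × [0.027935 + 0.023587] = 0.1536 m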